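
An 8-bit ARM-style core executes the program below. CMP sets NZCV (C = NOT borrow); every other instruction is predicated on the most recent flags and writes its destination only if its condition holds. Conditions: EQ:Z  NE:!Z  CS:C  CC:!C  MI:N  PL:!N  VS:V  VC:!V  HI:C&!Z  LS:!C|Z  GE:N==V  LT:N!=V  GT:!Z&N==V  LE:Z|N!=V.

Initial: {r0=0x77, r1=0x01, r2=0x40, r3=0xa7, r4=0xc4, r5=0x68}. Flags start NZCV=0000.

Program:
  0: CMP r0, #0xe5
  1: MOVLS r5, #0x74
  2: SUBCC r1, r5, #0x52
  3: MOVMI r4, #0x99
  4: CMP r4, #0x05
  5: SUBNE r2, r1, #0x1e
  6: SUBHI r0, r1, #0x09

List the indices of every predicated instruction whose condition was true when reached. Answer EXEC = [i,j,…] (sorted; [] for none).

EXEC = [1,2,3,5,6]

[0] flags=1001 → (cmp)
[1] flags=1001 LS?T → r5=0x74
[2] flags=1001 CC?T → r1=0x22
[3] flags=1001 MI?T → r4=0x99
[4] flags=1010 → (cmp)
[5] flags=1010 NE?T → r2=0x04
[6] flags=1010 HI?T → r0=0x19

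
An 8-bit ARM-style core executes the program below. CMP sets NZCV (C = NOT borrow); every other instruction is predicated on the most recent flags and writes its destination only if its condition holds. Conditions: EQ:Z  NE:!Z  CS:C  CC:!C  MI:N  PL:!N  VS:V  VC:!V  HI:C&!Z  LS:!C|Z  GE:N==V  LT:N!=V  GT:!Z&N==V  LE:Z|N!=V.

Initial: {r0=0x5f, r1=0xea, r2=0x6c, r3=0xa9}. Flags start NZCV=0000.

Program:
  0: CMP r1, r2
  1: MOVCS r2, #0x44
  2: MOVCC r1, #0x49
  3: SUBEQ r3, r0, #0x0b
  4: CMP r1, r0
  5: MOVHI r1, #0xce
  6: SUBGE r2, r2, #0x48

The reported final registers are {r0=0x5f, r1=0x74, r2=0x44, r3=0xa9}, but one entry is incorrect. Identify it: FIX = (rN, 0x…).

FIX = (r1, 0xce)

0: ✓ CMP  NZCV=0011
1: ✓ MOVCS  r2←0x44
2: · MOVCC
3: · SUBEQ
4: ✓ CMP  NZCV=1010
5: ✓ MOVHI  r1←0xce
6: · SUBGE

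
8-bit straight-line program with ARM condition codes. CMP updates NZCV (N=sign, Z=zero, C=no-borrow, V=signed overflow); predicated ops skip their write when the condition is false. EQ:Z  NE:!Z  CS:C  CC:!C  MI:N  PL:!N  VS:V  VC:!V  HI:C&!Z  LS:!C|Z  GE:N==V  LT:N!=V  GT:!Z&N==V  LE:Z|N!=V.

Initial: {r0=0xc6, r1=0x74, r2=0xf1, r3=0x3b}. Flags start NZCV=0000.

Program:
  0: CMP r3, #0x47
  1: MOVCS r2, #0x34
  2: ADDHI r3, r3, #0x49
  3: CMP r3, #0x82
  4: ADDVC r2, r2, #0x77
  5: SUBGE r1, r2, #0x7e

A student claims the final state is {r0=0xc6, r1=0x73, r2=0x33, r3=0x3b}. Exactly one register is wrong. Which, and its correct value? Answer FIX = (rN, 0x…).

[0] flags=1000 → (cmp)
[1] flags=1000 CS?F → skip
[2] flags=1000 HI?F → skip
[3] flags=1001 → (cmp)
[4] flags=1001 VC?F → skip
[5] flags=1001 GE?T → r1=0x73

FIX = (r2, 0xf1)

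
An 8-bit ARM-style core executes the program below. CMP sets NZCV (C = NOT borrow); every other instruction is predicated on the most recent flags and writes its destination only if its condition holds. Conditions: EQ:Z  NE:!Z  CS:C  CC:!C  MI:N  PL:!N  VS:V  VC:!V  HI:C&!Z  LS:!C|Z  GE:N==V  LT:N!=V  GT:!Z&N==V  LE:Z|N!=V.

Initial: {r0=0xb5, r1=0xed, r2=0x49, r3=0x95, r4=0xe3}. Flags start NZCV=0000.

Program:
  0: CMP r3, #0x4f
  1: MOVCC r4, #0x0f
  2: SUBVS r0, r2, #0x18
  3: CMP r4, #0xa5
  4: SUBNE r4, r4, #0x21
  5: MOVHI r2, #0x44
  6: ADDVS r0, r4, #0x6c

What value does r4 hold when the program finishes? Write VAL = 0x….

VAL = 0xc2

[0] flags=0011 → (cmp)
[1] flags=0011 CC?F → skip
[2] flags=0011 VS?T → r0=0x31
[3] flags=0010 → (cmp)
[4] flags=0010 NE?T → r4=0xc2
[5] flags=0010 HI?T → r2=0x44
[6] flags=0010 VS?F → skip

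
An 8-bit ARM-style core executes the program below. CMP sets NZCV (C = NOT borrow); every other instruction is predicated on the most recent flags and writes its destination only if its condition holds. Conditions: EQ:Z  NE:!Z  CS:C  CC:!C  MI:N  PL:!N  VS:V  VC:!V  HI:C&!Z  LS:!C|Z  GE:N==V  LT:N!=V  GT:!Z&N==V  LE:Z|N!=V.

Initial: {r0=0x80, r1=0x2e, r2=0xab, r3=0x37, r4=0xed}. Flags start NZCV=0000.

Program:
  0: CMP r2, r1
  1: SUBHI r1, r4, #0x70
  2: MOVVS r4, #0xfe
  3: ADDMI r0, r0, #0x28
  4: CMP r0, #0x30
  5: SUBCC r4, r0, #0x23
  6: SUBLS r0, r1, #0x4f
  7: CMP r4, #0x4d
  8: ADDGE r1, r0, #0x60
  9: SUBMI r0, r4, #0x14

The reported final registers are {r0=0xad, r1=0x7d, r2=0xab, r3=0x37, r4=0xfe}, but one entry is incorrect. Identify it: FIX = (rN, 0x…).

FIX = (r0, 0xea)

0: ✓ CMP  NZCV=0011
1: ✓ SUBHI  r1←0x7d
2: ✓ MOVVS  r4←0xfe
3: · ADDMI
4: ✓ CMP  NZCV=0011
5: · SUBCC
6: · SUBLS
7: ✓ CMP  NZCV=1010
8: · ADDGE
9: ✓ SUBMI  r0←0xea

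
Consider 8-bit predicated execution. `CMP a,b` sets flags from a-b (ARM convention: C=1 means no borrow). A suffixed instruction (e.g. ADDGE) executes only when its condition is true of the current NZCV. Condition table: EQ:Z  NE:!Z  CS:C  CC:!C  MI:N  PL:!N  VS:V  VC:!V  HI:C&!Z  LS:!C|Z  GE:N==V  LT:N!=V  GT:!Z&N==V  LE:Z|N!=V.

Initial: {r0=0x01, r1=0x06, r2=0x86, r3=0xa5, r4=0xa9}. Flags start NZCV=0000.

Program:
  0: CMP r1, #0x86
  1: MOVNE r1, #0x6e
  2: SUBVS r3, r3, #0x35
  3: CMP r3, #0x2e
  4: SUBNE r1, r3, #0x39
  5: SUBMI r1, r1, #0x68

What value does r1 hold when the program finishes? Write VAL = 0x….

0: ✓ CMP  NZCV=1001
1: ✓ MOVNE  r1←0x6e
2: ✓ SUBVS  r3←0x70
3: ✓ CMP  NZCV=0010
4: ✓ SUBNE  r1←0x37
5: · SUBMI

VAL = 0x37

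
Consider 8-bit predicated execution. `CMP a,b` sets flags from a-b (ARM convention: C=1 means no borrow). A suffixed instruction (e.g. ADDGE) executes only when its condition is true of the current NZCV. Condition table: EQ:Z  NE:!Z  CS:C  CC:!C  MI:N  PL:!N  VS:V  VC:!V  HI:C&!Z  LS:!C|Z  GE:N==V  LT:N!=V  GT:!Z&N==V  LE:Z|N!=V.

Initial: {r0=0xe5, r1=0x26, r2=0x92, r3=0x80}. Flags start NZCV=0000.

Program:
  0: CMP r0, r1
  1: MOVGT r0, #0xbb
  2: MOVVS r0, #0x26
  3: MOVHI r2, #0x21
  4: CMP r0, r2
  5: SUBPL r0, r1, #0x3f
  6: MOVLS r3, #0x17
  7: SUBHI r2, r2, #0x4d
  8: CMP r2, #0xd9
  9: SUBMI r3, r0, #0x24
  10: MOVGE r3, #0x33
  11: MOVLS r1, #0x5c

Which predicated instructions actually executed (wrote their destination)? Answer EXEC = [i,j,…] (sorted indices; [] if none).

[0] flags=1010 → (cmp)
[1] flags=1010 GT?F → skip
[2] flags=1010 VS?F → skip
[3] flags=1010 HI?T → r2=0x21
[4] flags=1010 → (cmp)
[5] flags=1010 PL?F → skip
[6] flags=1010 LS?F → skip
[7] flags=1010 HI?T → r2=0xd4
[8] flags=1000 → (cmp)
[9] flags=1000 MI?T → r3=0xc1
[10] flags=1000 GE?F → skip
[11] flags=1000 LS?T → r1=0x5c

EXEC = [3,7,9,11]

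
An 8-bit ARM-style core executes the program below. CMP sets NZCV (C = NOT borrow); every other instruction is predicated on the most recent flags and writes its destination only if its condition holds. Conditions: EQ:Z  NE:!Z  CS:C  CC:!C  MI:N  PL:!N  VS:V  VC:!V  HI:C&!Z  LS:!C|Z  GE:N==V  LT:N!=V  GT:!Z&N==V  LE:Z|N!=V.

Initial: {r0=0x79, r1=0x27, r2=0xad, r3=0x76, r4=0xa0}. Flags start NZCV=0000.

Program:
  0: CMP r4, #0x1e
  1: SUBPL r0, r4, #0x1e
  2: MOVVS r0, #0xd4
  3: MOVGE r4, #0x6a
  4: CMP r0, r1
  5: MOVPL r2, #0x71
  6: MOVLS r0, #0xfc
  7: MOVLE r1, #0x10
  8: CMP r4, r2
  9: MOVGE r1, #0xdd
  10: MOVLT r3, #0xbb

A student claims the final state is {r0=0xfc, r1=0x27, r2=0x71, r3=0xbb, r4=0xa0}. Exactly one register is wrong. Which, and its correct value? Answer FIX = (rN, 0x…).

0: ✓ CMP  NZCV=1010
1: · SUBPL
2: · MOVVS
3: · MOVGE
4: ✓ CMP  NZCV=0010
5: ✓ MOVPL  r2←0x71
6: · MOVLS
7: · MOVLE
8: ✓ CMP  NZCV=0011
9: · MOVGE
10: ✓ MOVLT  r3←0xbb

FIX = (r0, 0x79)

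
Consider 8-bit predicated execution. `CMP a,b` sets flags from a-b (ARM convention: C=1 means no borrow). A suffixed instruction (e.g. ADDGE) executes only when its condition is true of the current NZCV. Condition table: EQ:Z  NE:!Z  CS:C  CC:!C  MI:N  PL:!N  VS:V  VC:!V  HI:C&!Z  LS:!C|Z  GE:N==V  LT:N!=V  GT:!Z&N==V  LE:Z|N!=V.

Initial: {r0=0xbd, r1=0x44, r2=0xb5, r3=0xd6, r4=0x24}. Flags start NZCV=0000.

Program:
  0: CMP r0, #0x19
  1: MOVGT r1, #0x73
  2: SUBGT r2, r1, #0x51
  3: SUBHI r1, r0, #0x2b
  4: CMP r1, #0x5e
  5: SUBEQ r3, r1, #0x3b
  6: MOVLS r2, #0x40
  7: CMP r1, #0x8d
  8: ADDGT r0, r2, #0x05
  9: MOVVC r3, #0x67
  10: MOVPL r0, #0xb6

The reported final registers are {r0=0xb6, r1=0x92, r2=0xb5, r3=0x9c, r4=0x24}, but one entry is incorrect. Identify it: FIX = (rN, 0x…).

[0] flags=1010 → (cmp)
[1] flags=1010 GT?F → skip
[2] flags=1010 GT?F → skip
[3] flags=1010 HI?T → r1=0x92
[4] flags=0011 → (cmp)
[5] flags=0011 EQ?F → skip
[6] flags=0011 LS?F → skip
[7] flags=0010 → (cmp)
[8] flags=0010 GT?T → r0=0xba
[9] flags=0010 VC?T → r3=0x67
[10] flags=0010 PL?T → r0=0xb6

FIX = (r3, 0x67)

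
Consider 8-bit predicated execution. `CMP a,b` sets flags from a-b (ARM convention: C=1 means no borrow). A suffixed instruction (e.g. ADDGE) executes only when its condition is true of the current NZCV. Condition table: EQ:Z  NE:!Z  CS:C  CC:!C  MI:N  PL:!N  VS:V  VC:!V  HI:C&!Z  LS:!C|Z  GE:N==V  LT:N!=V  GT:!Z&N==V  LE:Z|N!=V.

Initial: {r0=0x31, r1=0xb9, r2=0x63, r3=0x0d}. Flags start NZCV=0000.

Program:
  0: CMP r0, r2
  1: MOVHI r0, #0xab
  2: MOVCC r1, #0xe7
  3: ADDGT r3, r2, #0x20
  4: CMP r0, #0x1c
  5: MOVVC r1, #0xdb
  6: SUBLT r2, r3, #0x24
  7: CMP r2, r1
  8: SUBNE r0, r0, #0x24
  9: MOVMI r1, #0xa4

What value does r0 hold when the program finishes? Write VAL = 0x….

VAL = 0x0d

[0] flags=1000 → (cmp)
[1] flags=1000 HI?F → skip
[2] flags=1000 CC?T → r1=0xe7
[3] flags=1000 GT?F → skip
[4] flags=0010 → (cmp)
[5] flags=0010 VC?T → r1=0xdb
[6] flags=0010 LT?F → skip
[7] flags=1001 → (cmp)
[8] flags=1001 NE?T → r0=0x0d
[9] flags=1001 MI?T → r1=0xa4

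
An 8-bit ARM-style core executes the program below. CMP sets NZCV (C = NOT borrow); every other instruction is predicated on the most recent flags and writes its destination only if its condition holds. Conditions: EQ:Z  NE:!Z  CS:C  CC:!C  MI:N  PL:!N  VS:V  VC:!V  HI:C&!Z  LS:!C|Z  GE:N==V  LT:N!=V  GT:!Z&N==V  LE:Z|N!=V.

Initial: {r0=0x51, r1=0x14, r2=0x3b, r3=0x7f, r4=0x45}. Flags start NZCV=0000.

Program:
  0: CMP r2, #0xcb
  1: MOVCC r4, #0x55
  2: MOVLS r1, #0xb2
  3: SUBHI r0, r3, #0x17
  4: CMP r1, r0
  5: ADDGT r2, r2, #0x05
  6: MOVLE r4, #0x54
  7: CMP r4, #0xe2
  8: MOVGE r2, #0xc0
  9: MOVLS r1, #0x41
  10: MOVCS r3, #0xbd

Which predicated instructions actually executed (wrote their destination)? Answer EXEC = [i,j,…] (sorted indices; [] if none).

EXEC = [1,2,6,8,9]

0: ✓ CMP  NZCV=0000
1: ✓ MOVCC  r4←0x55
2: ✓ MOVLS  r1←0xb2
3: · SUBHI
4: ✓ CMP  NZCV=0011
5: · ADDGT
6: ✓ MOVLE  r4←0x54
7: ✓ CMP  NZCV=0000
8: ✓ MOVGE  r2←0xc0
9: ✓ MOVLS  r1←0x41
10: · MOVCS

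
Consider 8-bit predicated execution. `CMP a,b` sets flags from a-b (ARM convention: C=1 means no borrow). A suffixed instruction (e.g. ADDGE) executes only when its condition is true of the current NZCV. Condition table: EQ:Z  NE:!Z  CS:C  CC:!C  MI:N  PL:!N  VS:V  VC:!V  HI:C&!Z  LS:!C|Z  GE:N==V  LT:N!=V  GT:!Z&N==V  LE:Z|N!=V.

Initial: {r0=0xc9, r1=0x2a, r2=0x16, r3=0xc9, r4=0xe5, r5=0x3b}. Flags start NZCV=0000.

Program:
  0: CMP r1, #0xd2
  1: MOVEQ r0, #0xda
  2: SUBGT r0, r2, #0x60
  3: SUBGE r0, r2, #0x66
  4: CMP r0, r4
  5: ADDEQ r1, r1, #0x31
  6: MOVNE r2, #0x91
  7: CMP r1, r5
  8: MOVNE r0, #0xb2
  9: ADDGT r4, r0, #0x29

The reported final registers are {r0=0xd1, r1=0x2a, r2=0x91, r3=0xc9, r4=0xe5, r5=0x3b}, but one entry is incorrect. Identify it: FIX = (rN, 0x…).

[0] flags=0000 → (cmp)
[1] flags=0000 EQ?F → skip
[2] flags=0000 GT?T → r0=0xb6
[3] flags=0000 GE?T → r0=0xb0
[4] flags=1000 → (cmp)
[5] flags=1000 EQ?F → skip
[6] flags=1000 NE?T → r2=0x91
[7] flags=1000 → (cmp)
[8] flags=1000 NE?T → r0=0xb2
[9] flags=1000 GT?F → skip

FIX = (r0, 0xb2)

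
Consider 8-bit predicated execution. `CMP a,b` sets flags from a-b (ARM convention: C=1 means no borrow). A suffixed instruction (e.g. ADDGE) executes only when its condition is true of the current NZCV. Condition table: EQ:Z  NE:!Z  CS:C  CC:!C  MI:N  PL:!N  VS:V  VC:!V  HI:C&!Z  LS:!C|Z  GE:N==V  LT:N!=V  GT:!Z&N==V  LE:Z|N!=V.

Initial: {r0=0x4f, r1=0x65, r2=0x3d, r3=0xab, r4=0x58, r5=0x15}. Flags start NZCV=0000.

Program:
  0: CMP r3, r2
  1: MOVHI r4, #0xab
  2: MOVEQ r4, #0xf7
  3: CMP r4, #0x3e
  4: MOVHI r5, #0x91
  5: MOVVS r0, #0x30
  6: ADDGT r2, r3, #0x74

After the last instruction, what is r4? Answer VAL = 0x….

[0] flags=0011 → (cmp)
[1] flags=0011 HI?T → r4=0xab
[2] flags=0011 EQ?F → skip
[3] flags=0011 → (cmp)
[4] flags=0011 HI?T → r5=0x91
[5] flags=0011 VS?T → r0=0x30
[6] flags=0011 GT?F → skip

VAL = 0xab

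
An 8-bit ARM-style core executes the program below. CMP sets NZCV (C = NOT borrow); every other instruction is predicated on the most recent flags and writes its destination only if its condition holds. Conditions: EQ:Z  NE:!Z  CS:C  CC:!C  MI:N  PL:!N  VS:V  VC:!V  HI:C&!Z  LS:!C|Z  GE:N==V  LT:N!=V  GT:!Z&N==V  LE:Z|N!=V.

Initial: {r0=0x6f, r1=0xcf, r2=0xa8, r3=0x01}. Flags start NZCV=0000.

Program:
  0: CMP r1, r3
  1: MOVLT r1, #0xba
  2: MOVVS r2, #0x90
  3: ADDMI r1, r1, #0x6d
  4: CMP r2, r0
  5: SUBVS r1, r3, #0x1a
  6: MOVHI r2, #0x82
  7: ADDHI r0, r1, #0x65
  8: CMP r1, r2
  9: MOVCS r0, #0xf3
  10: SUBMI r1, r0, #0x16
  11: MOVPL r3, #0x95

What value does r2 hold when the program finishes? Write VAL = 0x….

VAL = 0x82

0: ✓ CMP  NZCV=1010
1: ✓ MOVLT  r1←0xba
2: · MOVVS
3: ✓ ADDMI  r1←0x27
4: ✓ CMP  NZCV=0011
5: ✓ SUBVS  r1←0xe7
6: ✓ MOVHI  r2←0x82
7: ✓ ADDHI  r0←0x4c
8: ✓ CMP  NZCV=0010
9: ✓ MOVCS  r0←0xf3
10: · SUBMI
11: ✓ MOVPL  r3←0x95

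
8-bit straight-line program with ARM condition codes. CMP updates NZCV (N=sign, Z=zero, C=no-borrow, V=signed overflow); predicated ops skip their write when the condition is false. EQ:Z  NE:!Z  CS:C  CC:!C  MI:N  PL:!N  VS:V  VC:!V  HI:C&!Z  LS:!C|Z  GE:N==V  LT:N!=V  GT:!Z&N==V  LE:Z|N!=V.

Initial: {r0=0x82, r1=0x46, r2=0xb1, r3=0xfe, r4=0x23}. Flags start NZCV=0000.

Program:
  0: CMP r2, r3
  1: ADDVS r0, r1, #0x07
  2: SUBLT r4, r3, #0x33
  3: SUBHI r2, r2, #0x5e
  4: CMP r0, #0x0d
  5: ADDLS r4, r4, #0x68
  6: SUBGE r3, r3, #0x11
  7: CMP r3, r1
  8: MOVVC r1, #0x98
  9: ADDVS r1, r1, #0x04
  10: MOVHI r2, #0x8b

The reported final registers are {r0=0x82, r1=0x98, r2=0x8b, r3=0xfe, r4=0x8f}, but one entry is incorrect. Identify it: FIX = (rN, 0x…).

0: ✓ CMP  NZCV=1000
1: · ADDVS
2: ✓ SUBLT  r4←0xcb
3: · SUBHI
4: ✓ CMP  NZCV=0011
5: · ADDLS
6: · SUBGE
7: ✓ CMP  NZCV=1010
8: ✓ MOVVC  r1←0x98
9: · ADDVS
10: ✓ MOVHI  r2←0x8b

FIX = (r4, 0xcb)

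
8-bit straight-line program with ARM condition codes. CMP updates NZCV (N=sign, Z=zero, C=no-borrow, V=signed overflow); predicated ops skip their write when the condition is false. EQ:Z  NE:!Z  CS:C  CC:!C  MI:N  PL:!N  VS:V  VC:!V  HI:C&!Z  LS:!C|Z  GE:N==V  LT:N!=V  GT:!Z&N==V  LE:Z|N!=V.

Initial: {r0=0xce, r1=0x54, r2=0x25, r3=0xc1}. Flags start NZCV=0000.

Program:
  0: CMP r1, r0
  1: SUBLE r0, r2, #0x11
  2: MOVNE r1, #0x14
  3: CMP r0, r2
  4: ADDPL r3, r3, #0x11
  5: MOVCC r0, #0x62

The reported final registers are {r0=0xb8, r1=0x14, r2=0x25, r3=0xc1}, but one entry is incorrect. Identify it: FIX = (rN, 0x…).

FIX = (r0, 0xce)

0: ✓ CMP  NZCV=1001
1: · SUBLE
2: ✓ MOVNE  r1←0x14
3: ✓ CMP  NZCV=1010
4: · ADDPL
5: · MOVCC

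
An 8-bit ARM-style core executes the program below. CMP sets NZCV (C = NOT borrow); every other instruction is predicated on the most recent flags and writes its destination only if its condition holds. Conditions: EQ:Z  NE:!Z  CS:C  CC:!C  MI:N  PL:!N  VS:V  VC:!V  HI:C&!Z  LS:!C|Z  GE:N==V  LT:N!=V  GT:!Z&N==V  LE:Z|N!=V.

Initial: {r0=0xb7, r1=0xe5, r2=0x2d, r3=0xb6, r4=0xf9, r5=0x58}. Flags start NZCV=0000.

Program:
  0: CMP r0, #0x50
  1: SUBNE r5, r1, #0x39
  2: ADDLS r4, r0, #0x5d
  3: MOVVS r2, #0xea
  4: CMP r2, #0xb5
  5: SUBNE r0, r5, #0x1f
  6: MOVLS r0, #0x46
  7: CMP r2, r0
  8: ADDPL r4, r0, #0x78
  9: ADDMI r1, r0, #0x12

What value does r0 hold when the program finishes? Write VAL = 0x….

0: ✓ CMP  NZCV=0011
1: ✓ SUBNE  r5←0xac
2: · ADDLS
3: ✓ MOVVS  r2←0xea
4: ✓ CMP  NZCV=0010
5: ✓ SUBNE  r0←0x8d
6: · MOVLS
7: ✓ CMP  NZCV=0010
8: ✓ ADDPL  r4←0x05
9: · ADDMI

VAL = 0x8d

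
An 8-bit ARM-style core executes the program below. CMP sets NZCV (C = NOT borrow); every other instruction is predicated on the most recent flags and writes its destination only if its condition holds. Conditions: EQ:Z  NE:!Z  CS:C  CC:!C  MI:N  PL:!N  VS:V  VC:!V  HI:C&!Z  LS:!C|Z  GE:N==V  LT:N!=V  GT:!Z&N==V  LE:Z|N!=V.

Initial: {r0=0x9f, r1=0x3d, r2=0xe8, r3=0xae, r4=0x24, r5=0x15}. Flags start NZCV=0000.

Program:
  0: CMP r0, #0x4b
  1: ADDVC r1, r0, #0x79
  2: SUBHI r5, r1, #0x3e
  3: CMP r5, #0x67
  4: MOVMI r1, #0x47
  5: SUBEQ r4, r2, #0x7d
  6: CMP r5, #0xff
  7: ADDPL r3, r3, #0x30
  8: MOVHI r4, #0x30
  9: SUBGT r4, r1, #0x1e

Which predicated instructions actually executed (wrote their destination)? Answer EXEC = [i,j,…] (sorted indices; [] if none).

[0] flags=0011 → (cmp)
[1] flags=0011 VC?F → skip
[2] flags=0011 HI?T → r5=0xff
[3] flags=1010 → (cmp)
[4] flags=1010 MI?T → r1=0x47
[5] flags=1010 EQ?F → skip
[6] flags=0110 → (cmp)
[7] flags=0110 PL?T → r3=0xde
[8] flags=0110 HI?F → skip
[9] flags=0110 GT?F → skip

EXEC = [2,4,7]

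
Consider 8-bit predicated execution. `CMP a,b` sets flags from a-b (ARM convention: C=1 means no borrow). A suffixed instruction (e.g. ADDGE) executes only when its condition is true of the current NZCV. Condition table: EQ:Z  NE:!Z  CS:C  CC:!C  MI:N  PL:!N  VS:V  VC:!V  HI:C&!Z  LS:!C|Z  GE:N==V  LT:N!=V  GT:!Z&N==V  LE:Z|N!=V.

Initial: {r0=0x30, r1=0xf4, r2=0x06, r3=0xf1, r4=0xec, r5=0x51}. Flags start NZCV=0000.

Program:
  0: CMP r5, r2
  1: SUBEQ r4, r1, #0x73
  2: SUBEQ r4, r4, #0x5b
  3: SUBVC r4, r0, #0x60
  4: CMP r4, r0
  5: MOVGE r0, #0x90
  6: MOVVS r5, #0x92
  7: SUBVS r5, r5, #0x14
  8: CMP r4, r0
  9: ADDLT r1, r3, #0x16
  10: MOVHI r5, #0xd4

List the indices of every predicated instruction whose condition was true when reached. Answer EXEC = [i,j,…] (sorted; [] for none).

[0] flags=0010 → (cmp)
[1] flags=0010 EQ?F → skip
[2] flags=0010 EQ?F → skip
[3] flags=0010 VC?T → r4=0xd0
[4] flags=1010 → (cmp)
[5] flags=1010 GE?F → skip
[6] flags=1010 VS?F → skip
[7] flags=1010 VS?F → skip
[8] flags=1010 → (cmp)
[9] flags=1010 LT?T → r1=0x07
[10] flags=1010 HI?T → r5=0xd4

EXEC = [3,9,10]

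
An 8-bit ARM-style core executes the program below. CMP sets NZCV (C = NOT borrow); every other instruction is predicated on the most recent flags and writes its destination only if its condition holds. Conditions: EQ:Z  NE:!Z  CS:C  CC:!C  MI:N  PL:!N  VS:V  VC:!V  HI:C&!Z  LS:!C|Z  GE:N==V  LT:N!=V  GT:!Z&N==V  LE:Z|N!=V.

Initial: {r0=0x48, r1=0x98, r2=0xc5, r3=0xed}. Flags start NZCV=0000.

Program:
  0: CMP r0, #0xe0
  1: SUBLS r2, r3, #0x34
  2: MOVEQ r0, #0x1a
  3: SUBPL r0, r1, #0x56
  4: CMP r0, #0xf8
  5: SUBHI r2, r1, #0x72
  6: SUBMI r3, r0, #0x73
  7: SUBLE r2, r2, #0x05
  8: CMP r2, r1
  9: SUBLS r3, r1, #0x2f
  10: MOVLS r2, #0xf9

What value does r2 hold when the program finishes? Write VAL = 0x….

VAL = 0xb9

[0] flags=0000 → (cmp)
[1] flags=0000 LS?T → r2=0xb9
[2] flags=0000 EQ?F → skip
[3] flags=0000 PL?T → r0=0x42
[4] flags=0000 → (cmp)
[5] flags=0000 HI?F → skip
[6] flags=0000 MI?F → skip
[7] flags=0000 LE?F → skip
[8] flags=0010 → (cmp)
[9] flags=0010 LS?F → skip
[10] flags=0010 LS?F → skip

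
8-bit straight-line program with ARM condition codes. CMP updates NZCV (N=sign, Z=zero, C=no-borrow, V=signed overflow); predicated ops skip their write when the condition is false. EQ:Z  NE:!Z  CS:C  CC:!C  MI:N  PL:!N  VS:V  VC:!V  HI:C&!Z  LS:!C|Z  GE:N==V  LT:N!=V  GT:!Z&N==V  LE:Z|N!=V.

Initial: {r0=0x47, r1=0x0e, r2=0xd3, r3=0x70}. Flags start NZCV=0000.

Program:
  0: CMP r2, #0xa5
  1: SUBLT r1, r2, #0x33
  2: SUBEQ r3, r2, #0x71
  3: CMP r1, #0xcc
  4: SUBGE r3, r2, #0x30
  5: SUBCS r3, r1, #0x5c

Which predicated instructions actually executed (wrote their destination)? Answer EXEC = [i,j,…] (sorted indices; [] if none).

EXEC = [4]

0: ✓ CMP  NZCV=0010
1: · SUBLT
2: · SUBEQ
3: ✓ CMP  NZCV=0000
4: ✓ SUBGE  r3←0xa3
5: · SUBCS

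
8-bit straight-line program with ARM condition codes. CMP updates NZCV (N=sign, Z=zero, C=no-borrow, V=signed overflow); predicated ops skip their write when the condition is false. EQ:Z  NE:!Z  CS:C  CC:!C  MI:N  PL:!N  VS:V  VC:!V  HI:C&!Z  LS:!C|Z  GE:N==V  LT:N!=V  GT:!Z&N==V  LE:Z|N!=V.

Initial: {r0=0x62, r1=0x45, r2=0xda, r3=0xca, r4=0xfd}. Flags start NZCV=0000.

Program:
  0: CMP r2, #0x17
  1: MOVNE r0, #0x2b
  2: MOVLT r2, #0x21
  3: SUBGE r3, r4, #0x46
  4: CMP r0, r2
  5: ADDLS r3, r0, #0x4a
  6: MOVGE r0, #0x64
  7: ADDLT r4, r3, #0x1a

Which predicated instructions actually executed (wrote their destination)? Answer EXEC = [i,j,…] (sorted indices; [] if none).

EXEC = [1,2,6]

0: ✓ CMP  NZCV=1010
1: ✓ MOVNE  r0←0x2b
2: ✓ MOVLT  r2←0x21
3: · SUBGE
4: ✓ CMP  NZCV=0010
5: · ADDLS
6: ✓ MOVGE  r0←0x64
7: · ADDLT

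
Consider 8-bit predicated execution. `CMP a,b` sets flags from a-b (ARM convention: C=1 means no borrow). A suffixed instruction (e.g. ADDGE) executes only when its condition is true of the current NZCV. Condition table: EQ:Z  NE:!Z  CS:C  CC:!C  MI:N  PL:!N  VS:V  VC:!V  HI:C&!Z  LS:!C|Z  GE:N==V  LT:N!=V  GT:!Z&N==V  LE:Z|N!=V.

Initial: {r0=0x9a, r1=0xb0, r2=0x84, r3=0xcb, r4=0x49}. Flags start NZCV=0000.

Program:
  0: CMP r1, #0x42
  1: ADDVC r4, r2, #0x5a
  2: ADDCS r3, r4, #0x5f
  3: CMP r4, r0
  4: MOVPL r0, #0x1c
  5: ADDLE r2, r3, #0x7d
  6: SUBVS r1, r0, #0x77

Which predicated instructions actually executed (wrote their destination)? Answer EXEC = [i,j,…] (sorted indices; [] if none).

0: ✓ CMP  NZCV=0011
1: · ADDVC
2: ✓ ADDCS  r3←0xa8
3: ✓ CMP  NZCV=1001
4: · MOVPL
5: · ADDLE
6: ✓ SUBVS  r1←0x23

EXEC = [2,6]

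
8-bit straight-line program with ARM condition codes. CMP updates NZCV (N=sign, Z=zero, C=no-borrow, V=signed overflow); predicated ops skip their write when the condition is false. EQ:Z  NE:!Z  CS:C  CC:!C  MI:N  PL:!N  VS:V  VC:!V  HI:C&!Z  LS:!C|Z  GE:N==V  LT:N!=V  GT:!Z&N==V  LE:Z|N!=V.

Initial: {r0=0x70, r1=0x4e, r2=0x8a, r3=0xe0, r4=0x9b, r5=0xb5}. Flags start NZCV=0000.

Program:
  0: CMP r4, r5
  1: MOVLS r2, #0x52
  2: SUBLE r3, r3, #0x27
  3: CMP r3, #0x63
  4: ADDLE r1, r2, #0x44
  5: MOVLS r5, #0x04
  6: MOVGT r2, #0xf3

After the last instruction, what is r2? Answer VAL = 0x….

VAL = 0x52

[0] flags=1000 → (cmp)
[1] flags=1000 LS?T → r2=0x52
[2] flags=1000 LE?T → r3=0xb9
[3] flags=0011 → (cmp)
[4] flags=0011 LE?T → r1=0x96
[5] flags=0011 LS?F → skip
[6] flags=0011 GT?F → skip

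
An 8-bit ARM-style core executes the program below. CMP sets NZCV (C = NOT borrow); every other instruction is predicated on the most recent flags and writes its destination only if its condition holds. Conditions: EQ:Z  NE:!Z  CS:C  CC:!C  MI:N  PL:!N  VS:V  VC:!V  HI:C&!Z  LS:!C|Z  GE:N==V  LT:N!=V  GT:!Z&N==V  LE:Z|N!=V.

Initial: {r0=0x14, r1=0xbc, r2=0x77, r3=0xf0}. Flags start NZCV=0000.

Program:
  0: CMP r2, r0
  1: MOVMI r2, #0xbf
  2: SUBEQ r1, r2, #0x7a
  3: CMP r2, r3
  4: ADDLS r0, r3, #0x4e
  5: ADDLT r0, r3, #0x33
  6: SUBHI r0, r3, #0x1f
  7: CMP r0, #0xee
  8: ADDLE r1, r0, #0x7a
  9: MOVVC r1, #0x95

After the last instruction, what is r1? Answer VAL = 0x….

[0] flags=0010 → (cmp)
[1] flags=0010 MI?F → skip
[2] flags=0010 EQ?F → skip
[3] flags=1001 → (cmp)
[4] flags=1001 LS?T → r0=0x3e
[5] flags=1001 LT?F → skip
[6] flags=1001 HI?F → skip
[7] flags=0000 → (cmp)
[8] flags=0000 LE?F → skip
[9] flags=0000 VC?T → r1=0x95

VAL = 0x95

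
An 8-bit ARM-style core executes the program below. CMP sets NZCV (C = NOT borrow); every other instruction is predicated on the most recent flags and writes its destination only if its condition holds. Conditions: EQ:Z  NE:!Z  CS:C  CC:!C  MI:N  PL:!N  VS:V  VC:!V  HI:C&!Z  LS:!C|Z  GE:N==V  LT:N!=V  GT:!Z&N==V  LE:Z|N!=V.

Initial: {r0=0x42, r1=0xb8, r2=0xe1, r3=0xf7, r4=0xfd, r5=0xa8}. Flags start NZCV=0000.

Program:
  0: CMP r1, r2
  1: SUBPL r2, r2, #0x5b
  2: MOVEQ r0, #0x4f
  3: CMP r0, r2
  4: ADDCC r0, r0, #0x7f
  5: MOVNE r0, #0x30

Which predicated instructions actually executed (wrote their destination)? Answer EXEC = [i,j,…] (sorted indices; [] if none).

EXEC = [4,5]

0: ✓ CMP  NZCV=1000
1: · SUBPL
2: · MOVEQ
3: ✓ CMP  NZCV=0000
4: ✓ ADDCC  r0←0xc1
5: ✓ MOVNE  r0←0x30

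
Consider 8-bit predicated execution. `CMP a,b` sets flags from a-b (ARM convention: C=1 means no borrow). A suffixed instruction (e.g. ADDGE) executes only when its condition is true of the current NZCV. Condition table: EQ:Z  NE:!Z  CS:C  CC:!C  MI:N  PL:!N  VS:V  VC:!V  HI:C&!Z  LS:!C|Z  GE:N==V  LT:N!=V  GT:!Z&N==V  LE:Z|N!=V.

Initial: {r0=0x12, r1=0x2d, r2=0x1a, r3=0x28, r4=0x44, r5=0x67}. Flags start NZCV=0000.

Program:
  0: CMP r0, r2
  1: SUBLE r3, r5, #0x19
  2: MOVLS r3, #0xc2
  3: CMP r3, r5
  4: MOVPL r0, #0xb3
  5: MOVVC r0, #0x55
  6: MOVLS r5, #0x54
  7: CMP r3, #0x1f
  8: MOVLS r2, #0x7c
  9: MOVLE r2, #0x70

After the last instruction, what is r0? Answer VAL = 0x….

VAL = 0xb3

[0] flags=1000 → (cmp)
[1] flags=1000 LE?T → r3=0x4e
[2] flags=1000 LS?T → r3=0xc2
[3] flags=0011 → (cmp)
[4] flags=0011 PL?T → r0=0xb3
[5] flags=0011 VC?F → skip
[6] flags=0011 LS?F → skip
[7] flags=1010 → (cmp)
[8] flags=1010 LS?F → skip
[9] flags=1010 LE?T → r2=0x70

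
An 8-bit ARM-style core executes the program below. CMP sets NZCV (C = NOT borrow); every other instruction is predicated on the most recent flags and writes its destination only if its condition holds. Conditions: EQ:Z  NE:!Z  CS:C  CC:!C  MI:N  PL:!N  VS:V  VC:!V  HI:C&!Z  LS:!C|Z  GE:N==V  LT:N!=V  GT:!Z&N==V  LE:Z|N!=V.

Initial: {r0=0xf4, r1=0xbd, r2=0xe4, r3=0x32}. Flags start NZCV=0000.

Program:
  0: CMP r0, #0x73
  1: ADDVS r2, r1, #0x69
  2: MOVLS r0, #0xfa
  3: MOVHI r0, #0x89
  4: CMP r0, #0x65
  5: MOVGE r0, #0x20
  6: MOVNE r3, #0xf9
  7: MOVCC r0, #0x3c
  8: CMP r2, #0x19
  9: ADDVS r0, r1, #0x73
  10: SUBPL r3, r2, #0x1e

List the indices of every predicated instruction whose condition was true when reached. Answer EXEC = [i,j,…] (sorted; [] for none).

EXEC = [3,6]

0: ✓ CMP  NZCV=1010
1: · ADDVS
2: · MOVLS
3: ✓ MOVHI  r0←0x89
4: ✓ CMP  NZCV=0011
5: · MOVGE
6: ✓ MOVNE  r3←0xf9
7: · MOVCC
8: ✓ CMP  NZCV=1010
9: · ADDVS
10: · SUBPL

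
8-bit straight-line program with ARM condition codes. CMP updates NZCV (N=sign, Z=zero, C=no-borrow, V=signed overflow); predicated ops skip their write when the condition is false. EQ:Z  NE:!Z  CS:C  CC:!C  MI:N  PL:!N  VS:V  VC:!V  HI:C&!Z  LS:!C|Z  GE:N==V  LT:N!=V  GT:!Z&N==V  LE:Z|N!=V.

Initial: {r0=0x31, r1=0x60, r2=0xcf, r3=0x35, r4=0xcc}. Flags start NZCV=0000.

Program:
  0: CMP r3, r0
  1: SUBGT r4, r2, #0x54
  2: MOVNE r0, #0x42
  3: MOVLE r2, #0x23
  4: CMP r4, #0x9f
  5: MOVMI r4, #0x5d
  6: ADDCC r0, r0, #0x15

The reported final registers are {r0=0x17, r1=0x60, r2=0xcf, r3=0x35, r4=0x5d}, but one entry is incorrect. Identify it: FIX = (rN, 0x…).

FIX = (r0, 0x57)

[0] flags=0010 → (cmp)
[1] flags=0010 GT?T → r4=0x7b
[2] flags=0010 NE?T → r0=0x42
[3] flags=0010 LE?F → skip
[4] flags=1001 → (cmp)
[5] flags=1001 MI?T → r4=0x5d
[6] flags=1001 CC?T → r0=0x57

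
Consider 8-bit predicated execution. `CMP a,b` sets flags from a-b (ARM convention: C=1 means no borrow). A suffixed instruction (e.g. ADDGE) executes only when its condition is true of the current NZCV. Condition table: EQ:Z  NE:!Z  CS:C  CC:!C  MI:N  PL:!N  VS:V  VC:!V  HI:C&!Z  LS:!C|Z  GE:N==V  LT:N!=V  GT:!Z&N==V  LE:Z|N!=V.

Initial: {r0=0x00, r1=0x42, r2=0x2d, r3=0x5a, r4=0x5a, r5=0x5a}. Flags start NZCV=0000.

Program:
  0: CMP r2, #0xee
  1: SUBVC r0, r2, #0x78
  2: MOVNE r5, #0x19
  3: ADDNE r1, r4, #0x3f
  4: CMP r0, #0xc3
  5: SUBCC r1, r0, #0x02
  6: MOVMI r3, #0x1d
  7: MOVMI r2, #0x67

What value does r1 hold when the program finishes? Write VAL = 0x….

0: ✓ CMP  NZCV=0000
1: ✓ SUBVC  r0←0xb5
2: ✓ MOVNE  r5←0x19
3: ✓ ADDNE  r1←0x99
4: ✓ CMP  NZCV=1000
5: ✓ SUBCC  r1←0xb3
6: ✓ MOVMI  r3←0x1d
7: ✓ MOVMI  r2←0x67

VAL = 0xb3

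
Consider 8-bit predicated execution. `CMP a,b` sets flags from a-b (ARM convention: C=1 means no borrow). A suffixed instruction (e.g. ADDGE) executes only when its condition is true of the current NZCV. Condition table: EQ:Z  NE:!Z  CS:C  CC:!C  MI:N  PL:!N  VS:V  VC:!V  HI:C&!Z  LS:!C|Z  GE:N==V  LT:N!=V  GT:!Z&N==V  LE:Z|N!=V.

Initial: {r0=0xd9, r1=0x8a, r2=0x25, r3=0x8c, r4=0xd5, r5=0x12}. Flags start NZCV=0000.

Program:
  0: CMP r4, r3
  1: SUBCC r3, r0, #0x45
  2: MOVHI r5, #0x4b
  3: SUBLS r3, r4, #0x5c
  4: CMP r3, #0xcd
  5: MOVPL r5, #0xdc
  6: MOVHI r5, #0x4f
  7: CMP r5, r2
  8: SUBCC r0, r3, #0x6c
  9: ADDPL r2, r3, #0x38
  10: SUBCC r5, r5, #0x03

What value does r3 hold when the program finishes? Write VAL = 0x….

VAL = 0x8c

0: ✓ CMP  NZCV=0010
1: · SUBCC
2: ✓ MOVHI  r5←0x4b
3: · SUBLS
4: ✓ CMP  NZCV=1000
5: · MOVPL
6: · MOVHI
7: ✓ CMP  NZCV=0010
8: · SUBCC
9: ✓ ADDPL  r2←0xc4
10: · SUBCC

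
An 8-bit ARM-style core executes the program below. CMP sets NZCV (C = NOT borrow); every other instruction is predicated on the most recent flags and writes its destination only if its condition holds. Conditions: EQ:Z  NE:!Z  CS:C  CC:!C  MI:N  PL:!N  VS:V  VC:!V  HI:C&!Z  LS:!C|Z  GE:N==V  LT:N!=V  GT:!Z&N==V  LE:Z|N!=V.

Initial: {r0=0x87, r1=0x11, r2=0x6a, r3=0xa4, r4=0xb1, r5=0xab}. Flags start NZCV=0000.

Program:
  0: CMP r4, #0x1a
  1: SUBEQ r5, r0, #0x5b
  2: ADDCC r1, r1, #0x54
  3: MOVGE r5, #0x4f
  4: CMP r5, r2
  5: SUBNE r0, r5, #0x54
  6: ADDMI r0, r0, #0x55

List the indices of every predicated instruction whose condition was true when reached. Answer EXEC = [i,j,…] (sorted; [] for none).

EXEC = [5]

[0] flags=1010 → (cmp)
[1] flags=1010 EQ?F → skip
[2] flags=1010 CC?F → skip
[3] flags=1010 GE?F → skip
[4] flags=0011 → (cmp)
[5] flags=0011 NE?T → r0=0x57
[6] flags=0011 MI?F → skip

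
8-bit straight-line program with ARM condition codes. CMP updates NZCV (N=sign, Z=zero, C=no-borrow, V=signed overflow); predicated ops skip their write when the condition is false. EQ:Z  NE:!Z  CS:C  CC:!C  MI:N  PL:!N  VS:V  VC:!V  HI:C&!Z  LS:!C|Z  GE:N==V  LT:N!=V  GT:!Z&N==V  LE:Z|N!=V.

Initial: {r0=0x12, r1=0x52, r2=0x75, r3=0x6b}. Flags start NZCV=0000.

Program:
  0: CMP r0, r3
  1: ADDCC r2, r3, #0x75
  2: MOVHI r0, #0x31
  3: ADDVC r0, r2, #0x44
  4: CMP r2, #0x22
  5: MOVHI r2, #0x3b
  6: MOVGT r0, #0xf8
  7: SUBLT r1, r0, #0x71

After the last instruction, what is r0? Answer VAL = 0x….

VAL = 0x24

0: ✓ CMP  NZCV=1000
1: ✓ ADDCC  r2←0xe0
2: · MOVHI
3: ✓ ADDVC  r0←0x24
4: ✓ CMP  NZCV=1010
5: ✓ MOVHI  r2←0x3b
6: · MOVGT
7: ✓ SUBLT  r1←0xb3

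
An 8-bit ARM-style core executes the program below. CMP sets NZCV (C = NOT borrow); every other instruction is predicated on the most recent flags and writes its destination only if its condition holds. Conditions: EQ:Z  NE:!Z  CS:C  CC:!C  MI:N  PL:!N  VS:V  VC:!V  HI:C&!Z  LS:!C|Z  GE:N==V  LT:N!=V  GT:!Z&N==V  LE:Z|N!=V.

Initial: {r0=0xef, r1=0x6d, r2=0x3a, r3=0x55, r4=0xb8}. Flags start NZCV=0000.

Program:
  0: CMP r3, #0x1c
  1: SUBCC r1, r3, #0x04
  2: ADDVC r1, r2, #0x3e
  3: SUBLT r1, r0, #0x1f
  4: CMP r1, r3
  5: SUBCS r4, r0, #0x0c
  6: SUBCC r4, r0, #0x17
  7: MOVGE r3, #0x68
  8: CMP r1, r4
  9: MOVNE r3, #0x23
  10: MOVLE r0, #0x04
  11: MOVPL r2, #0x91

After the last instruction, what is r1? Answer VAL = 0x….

VAL = 0x78

[0] flags=0010 → (cmp)
[1] flags=0010 CC?F → skip
[2] flags=0010 VC?T → r1=0x78
[3] flags=0010 LT?F → skip
[4] flags=0010 → (cmp)
[5] flags=0010 CS?T → r4=0xe3
[6] flags=0010 CC?F → skip
[7] flags=0010 GE?T → r3=0x68
[8] flags=1001 → (cmp)
[9] flags=1001 NE?T → r3=0x23
[10] flags=1001 LE?F → skip
[11] flags=1001 PL?F → skip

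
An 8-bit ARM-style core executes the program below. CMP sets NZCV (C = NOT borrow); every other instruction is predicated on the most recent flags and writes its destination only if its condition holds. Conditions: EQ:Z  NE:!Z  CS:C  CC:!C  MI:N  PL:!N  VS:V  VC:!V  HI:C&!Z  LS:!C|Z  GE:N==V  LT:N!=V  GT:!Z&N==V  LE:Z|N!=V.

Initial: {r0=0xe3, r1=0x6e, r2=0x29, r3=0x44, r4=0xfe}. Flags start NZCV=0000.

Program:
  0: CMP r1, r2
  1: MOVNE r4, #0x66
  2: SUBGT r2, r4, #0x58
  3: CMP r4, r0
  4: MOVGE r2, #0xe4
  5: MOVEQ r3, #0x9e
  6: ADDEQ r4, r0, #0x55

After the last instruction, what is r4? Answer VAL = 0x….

[0] flags=0010 → (cmp)
[1] flags=0010 NE?T → r4=0x66
[2] flags=0010 GT?T → r2=0x0e
[3] flags=1001 → (cmp)
[4] flags=1001 GE?T → r2=0xe4
[5] flags=1001 EQ?F → skip
[6] flags=1001 EQ?F → skip

VAL = 0x66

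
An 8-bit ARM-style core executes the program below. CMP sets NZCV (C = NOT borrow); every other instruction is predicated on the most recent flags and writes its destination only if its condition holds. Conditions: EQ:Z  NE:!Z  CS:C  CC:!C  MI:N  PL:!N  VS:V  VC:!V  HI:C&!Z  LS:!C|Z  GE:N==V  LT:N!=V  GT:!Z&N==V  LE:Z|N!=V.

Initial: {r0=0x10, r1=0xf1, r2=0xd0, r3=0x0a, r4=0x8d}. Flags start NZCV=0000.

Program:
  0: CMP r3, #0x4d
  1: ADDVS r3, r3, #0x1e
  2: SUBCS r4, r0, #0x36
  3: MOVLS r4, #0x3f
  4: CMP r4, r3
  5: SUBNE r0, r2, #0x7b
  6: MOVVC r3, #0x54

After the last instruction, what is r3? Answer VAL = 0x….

0: ✓ CMP  NZCV=1000
1: · ADDVS
2: · SUBCS
3: ✓ MOVLS  r4←0x3f
4: ✓ CMP  NZCV=0010
5: ✓ SUBNE  r0←0x55
6: ✓ MOVVC  r3←0x54

VAL = 0x54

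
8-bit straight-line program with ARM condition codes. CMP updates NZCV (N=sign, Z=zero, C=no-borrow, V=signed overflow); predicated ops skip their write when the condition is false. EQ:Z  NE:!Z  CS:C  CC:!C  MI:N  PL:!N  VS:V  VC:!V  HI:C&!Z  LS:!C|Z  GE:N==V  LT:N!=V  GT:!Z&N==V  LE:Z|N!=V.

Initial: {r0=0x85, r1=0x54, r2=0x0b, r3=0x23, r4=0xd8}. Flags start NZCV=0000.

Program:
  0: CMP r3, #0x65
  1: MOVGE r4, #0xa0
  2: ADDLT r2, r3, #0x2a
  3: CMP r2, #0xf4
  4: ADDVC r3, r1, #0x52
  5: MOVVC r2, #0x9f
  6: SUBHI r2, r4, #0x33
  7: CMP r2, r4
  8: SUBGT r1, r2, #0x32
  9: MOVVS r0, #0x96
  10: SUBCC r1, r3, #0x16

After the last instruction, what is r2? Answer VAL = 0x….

0: ✓ CMP  NZCV=1000
1: · MOVGE
2: ✓ ADDLT  r2←0x4d
3: ✓ CMP  NZCV=0000
4: ✓ ADDVC  r3←0xa6
5: ✓ MOVVC  r2←0x9f
6: · SUBHI
7: ✓ CMP  NZCV=1000
8: · SUBGT
9: · MOVVS
10: ✓ SUBCC  r1←0x90

VAL = 0x9f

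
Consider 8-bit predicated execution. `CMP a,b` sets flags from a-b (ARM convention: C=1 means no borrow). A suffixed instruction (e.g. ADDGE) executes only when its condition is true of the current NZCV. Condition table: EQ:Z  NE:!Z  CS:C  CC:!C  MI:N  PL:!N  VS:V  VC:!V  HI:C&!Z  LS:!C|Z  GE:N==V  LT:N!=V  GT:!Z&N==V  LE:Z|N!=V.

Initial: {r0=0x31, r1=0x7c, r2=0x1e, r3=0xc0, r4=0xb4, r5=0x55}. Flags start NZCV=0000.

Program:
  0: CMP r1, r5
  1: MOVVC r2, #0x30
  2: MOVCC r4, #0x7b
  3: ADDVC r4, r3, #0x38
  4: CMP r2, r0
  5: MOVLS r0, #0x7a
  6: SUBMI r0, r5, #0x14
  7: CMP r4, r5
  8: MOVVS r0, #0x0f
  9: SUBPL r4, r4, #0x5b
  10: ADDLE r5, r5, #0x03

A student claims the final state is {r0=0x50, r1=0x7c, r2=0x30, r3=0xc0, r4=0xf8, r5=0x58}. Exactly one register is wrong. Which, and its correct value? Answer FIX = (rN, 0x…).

FIX = (r0, 0x41)

0: ✓ CMP  NZCV=0010
1: ✓ MOVVC  r2←0x30
2: · MOVCC
3: ✓ ADDVC  r4←0xf8
4: ✓ CMP  NZCV=1000
5: ✓ MOVLS  r0←0x7a
6: ✓ SUBMI  r0←0x41
7: ✓ CMP  NZCV=1010
8: · MOVVS
9: · SUBPL
10: ✓ ADDLE  r5←0x58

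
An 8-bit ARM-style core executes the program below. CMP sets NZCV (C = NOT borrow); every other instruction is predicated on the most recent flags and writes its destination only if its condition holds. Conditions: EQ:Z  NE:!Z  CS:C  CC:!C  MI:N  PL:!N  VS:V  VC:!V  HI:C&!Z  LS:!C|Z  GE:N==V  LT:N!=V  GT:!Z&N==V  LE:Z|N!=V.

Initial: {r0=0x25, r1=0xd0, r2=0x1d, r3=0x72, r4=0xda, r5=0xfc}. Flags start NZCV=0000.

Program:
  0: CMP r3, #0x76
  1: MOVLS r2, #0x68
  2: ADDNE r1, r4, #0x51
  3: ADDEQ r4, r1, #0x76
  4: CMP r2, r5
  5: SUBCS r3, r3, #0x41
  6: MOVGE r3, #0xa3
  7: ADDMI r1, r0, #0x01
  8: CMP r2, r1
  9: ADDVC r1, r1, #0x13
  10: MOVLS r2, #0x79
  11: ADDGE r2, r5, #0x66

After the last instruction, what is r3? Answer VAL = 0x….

VAL = 0xa3

[0] flags=1000 → (cmp)
[1] flags=1000 LS?T → r2=0x68
[2] flags=1000 NE?T → r1=0x2b
[3] flags=1000 EQ?F → skip
[4] flags=0000 → (cmp)
[5] flags=0000 CS?F → skip
[6] flags=0000 GE?T → r3=0xa3
[7] flags=0000 MI?F → skip
[8] flags=0010 → (cmp)
[9] flags=0010 VC?T → r1=0x3e
[10] flags=0010 LS?F → skip
[11] flags=0010 GE?T → r2=0x62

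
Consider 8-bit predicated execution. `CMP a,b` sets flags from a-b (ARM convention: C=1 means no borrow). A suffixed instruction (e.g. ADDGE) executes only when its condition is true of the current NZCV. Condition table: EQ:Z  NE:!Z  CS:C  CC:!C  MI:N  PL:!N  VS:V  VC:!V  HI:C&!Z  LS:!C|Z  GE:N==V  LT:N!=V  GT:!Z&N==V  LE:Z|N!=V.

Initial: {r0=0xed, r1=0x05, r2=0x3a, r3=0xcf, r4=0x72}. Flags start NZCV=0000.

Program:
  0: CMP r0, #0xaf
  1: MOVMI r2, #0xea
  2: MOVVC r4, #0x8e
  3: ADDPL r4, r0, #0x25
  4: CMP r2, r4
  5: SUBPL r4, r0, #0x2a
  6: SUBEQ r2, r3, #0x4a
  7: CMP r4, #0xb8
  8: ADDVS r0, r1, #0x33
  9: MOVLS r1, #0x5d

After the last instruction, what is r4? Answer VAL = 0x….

VAL = 0xc3

[0] flags=0010 → (cmp)
[1] flags=0010 MI?F → skip
[2] flags=0010 VC?T → r4=0x8e
[3] flags=0010 PL?T → r4=0x12
[4] flags=0010 → (cmp)
[5] flags=0010 PL?T → r4=0xc3
[6] flags=0010 EQ?F → skip
[7] flags=0010 → (cmp)
[8] flags=0010 VS?F → skip
[9] flags=0010 LS?F → skip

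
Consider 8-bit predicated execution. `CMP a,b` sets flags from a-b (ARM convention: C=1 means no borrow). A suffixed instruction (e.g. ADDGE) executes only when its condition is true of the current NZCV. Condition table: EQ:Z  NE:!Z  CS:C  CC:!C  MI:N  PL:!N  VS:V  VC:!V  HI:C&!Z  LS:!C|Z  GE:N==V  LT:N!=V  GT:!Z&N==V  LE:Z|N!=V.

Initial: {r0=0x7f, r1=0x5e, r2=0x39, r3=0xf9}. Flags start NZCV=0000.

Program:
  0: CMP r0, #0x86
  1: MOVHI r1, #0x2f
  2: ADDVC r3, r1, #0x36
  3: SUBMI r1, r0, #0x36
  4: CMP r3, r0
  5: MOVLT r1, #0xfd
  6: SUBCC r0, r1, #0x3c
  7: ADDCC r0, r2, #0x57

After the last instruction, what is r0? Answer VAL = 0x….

VAL = 0x7f

[0] flags=1001 → (cmp)
[1] flags=1001 HI?F → skip
[2] flags=1001 VC?F → skip
[3] flags=1001 MI?T → r1=0x49
[4] flags=0011 → (cmp)
[5] flags=0011 LT?T → r1=0xfd
[6] flags=0011 CC?F → skip
[7] flags=0011 CC?F → skip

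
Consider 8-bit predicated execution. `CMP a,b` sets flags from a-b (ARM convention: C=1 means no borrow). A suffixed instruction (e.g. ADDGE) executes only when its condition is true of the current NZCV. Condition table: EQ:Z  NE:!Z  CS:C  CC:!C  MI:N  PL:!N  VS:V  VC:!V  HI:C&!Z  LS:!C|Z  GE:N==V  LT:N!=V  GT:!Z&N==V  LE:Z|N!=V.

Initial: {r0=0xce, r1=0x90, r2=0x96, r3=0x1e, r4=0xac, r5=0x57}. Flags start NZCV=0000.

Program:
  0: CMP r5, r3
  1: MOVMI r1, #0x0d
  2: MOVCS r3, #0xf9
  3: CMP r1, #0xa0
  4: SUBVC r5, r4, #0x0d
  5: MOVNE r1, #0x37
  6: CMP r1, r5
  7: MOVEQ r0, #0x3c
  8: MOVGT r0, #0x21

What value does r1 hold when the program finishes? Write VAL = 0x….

VAL = 0x37

0: ✓ CMP  NZCV=0010
1: · MOVMI
2: ✓ MOVCS  r3←0xf9
3: ✓ CMP  NZCV=1000
4: ✓ SUBVC  r5←0x9f
5: ✓ MOVNE  r1←0x37
6: ✓ CMP  NZCV=1001
7: · MOVEQ
8: ✓ MOVGT  r0←0x21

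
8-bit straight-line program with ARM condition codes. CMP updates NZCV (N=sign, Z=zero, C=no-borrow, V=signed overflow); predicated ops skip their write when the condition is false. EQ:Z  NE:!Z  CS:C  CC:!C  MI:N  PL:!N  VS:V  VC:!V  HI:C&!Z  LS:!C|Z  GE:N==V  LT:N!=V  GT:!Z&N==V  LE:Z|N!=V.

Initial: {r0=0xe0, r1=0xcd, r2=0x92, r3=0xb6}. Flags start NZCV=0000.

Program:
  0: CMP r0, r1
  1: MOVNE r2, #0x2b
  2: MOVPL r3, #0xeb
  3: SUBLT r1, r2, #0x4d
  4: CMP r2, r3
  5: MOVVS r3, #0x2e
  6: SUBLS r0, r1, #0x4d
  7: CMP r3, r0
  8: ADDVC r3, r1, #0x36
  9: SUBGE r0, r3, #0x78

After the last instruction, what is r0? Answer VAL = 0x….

VAL = 0x8b

0: ✓ CMP  NZCV=0010
1: ✓ MOVNE  r2←0x2b
2: ✓ MOVPL  r3←0xeb
3: · SUBLT
4: ✓ CMP  NZCV=0000
5: · MOVVS
6: ✓ SUBLS  r0←0x80
7: ✓ CMP  NZCV=0010
8: ✓ ADDVC  r3←0x03
9: ✓ SUBGE  r0←0x8b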